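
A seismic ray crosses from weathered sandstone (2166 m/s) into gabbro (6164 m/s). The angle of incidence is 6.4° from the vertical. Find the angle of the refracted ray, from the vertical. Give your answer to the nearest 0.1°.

18.5°

sin θ₁/V₁ = sin θ₂/V₂ ⇒ sin θ₂ = 6164·sin 6.4°/2166 = 6164·0.1115/2166 = 0.3172.
θ₂ = sin⁻¹(0.3172) = 18.49° (from vertical).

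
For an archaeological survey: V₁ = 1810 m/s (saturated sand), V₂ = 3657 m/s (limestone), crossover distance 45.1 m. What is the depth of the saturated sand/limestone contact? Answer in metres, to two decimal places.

13.11 m

h = (x_cross/2)·√((V₂−V₁)/(V₂+V₁)).
(V₂−V₁)/(V₂+V₁) = (3657−1810)/(3657+1810) = 0.3378; √ = 0.5812.
h = (45.1/2)·0.5812 = 13.11 m.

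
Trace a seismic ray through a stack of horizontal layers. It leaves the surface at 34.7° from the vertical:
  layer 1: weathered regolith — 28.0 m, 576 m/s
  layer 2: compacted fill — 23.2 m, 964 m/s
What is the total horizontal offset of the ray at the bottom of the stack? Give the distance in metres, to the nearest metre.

Ray parameter p = sin 34.7° / 576 m/s = 9.8833e-04 s/m.
Layer 1: θ = 34.70°; offset = 28.0·tan 34.70° = 19.388 m.
Layer 2: sin θ = p·964 = 0.9528 → θ = 72.32°; offset = 23.2·tan 72.32° = 72.770 m.
Total horizontal offset = 92.159 m.

92 m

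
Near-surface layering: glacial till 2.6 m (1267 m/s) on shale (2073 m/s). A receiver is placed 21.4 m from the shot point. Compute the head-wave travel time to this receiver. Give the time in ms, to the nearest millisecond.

θ_c = arcsin(V₁/V₂) = arcsin(1267/2073) = 37.68°, cos θ_c = 0.7915.
Intercept time tᵢ = 2h cos θ_c / V₁ = 2·2.6·0.7915/1267 = 0.00325 s.
t = x/V₂ + tᵢ = 21.4/2073 + 0.00325 = 0.01357 s.

14 ms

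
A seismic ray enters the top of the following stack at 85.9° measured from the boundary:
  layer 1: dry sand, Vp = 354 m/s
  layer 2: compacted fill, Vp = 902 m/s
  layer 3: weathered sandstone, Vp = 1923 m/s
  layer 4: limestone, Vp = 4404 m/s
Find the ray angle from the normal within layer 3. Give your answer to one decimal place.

22.9°

From the normal: θ₁ = 90° − 85.9° = 4.1°.
Snell's law across each interface conserves sin θ / V, so sin θ_3 = V_3·sin θ₁/V₁.
sin θ_3 = 1923 × sin 4.1° / 354 = 0.3884.
θ_3 = arcsin 0.3884 = 22.85°.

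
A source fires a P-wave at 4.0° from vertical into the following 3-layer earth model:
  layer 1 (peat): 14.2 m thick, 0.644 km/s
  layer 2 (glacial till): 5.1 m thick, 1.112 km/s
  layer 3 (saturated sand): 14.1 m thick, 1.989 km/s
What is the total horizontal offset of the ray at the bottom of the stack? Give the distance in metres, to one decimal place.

p = sin θ₁/V₁ = sin 4.0°/0.644 = 1.0832e-01 s/km is conserved through the stack.
Layer 1: θ = 4.00°; offset = 14.2·tan 4.00° = 0.993 m.
Layer 2: sin θ = p·1.112 = 0.1204 → θ = 6.92°; offset = 5.1·tan 6.92° = 0.619 m.
Layer 3: sin θ = p·1.989 = 0.2154 → θ = 12.44°; offset = 14.1·tan 12.44° = 3.111 m.
Total horizontal offset = 4.723 m.

4.7 m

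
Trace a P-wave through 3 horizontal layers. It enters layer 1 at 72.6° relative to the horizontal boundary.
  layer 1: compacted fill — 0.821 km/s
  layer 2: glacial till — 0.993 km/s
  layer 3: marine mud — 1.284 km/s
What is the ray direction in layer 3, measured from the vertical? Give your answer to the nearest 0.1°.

27.9°

From the normal: θ₁ = 90° − 72.6° = 17.4°.
Snell's law across each interface conserves sin θ / V, so sin θ_3 = V_3·sin θ₁/V₁.
sin θ_3 = 1.284 × sin 17.4° / 0.821 = 0.4677.
θ_3 = 27.88° from the vertical.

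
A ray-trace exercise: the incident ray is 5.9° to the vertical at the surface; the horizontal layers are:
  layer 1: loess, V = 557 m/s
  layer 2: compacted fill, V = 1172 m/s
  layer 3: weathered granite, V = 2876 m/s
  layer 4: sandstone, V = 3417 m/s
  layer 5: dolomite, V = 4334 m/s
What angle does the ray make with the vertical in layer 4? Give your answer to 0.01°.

39.09°

Snell's law across each interface conserves sin θ / V, so sin θ_4 = V_4·sin θ₁/V₁.
sin θ_4 = 3417 × sin 5.9° / 557 = 0.6306.
θ_4 = arcsin 0.6306 = 39.09°.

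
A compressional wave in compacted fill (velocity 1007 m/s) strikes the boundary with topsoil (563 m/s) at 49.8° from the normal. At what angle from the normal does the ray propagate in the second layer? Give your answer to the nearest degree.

25°

sin θ₁/V₁ = sin θ₂/V₂ ⇒ sin θ₂ = 563·sin 49.8°/1007 = 563·0.7638/1007 = 0.4270.
θ₂ = sin⁻¹(0.4270) = 25.28° (from vertical).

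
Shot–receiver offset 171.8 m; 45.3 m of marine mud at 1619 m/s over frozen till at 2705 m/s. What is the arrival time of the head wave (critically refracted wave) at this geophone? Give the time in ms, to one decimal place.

θ_c = arcsin(V₁/V₂) = arcsin(1619/2705) = 36.76°, cos θ_c = 0.8011.
Intercept time tᵢ = 2h cos θ_c / V₁ = 2·45.3·0.8011/1619 = 0.04483 s.
t = x/V₂ + tᵢ = 171.8/2705 + 0.04483 = 0.10834 s.

108.3 ms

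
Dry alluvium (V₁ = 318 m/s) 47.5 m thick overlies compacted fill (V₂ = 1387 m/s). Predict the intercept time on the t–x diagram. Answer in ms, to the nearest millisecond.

291 ms

θ_c = arcsin(V₁/V₂) = arcsin(318/1387) = 13.25°; cos θ_c = 0.9734.
tᵢ = 2h·cos θ_c / V₁ = 2·47.5·0.9734 / 318 = 0.29078 s.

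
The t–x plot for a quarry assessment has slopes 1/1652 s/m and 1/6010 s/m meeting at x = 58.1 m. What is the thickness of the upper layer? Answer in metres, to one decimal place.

h = (x_cross/2)·√((V₂−V₁)/(V₂+V₁)).
(V₂−V₁)/(V₂+V₁) = (6010−1652)/(6010+1652) = 0.5688; √ = 0.7542.
h = (58.1/2)·0.7542 = 21.91 m.

21.9 m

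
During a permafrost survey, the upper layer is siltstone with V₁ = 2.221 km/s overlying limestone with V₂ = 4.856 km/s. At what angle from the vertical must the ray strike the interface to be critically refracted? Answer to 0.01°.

27.22°

At critical incidence the refracted ray runs along the interface (θ₂ = 90°), so sin θ_c = V₁/V₂.
θ_c = arcsin(2.221/4.856) = arcsin 0.4574 = 27.22°.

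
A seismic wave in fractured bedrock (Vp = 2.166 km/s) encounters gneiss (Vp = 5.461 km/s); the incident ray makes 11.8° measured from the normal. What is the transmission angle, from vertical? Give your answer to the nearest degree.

31°

Snell's law: sin θ₂ = (V₂/V₁)·sin θ₁ = (5.461/2.166)·sin 11.8° = 0.5156.
θ₂ = sin⁻¹(0.5156) = 31.04° (from vertical).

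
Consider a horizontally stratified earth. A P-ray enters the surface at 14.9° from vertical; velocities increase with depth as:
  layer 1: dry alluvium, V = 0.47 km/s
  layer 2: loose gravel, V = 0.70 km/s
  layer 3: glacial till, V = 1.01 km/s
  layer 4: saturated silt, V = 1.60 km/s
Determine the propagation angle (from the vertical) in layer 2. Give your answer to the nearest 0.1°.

22.5°

Ray parameter p = sin 14.9° / 0.47 = 5.4709e-01 s/km.
sin θ_2 = p·V_2 = 5.4709e-01 × 0.70 = 0.3830.
θ_2 = arcsin 0.3830 = 22.52°.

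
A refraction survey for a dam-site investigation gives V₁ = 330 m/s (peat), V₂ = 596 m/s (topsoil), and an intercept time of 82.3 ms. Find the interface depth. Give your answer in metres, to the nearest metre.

h = tᵢ·V₁·V₂ / (2·√(V₂²−V₁²)).
√(V₂²−V₁²) = √(596² − 330²) = 496.3 m/s.
h = 0.0823 s × 330 × 596 / (2 × 496.3) = 16.31 m.

16 m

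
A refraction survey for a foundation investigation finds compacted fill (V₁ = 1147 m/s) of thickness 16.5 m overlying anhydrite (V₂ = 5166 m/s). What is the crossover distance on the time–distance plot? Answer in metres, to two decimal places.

41.36 m

x_cross = 2h·√((V₂+V₁)/(V₂−V₁)).
(V₂+V₁)/(V₂−V₁) = (5166+1147)/(5166−1147) = 1.5708; √ = 1.2533.
x_cross = 2·16.5·1.2533 = 41.36 m.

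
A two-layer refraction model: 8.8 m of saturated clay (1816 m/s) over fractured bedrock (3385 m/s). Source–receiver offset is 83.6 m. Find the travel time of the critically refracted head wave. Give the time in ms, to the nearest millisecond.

33 ms

θ_c = arcsin(V₁/V₂) = arcsin(1816/3385) = 32.44°, cos θ_c = 0.8439.
Intercept time tᵢ = 2h cos θ_c / V₁ = 2·8.8·0.8439/1816 = 0.00818 s.
t = x/V₂ + tᵢ = 83.6/3385 + 0.00818 = 0.03288 s.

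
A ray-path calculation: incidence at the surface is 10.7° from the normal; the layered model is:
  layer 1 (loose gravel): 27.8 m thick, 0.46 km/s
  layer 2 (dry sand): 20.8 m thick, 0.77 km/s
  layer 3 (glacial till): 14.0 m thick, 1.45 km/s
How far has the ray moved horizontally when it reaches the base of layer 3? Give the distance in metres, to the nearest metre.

Ray parameter p = sin 10.7° / 0.46 km/s = 4.0362e-01 s/km.
Layer 1: θ = 10.70°; offset = 27.8·tan 10.70° = 5.253 m.
Layer 2: sin θ = p·0.77 = 0.3108 → θ = 18.11°; offset = 20.8·tan 18.11° = 6.801 m.
Layer 3: sin θ = p·1.45 = 0.5853 → θ = 35.82°; offset = 14.0·tan 35.82° = 10.105 m.
Σ offsets = 22.159 m.

22 m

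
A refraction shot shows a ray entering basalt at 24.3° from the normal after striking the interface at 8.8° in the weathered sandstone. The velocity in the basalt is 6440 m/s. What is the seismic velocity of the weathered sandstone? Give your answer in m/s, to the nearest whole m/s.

2394 m/s

sin 8.8° = 0.1530; sin 24.3° = 0.4115.
V₁ = V₂·(sin θ₁/sin θ₂) = 6440·(0.1530/0.4115) = 2394.15 m/s.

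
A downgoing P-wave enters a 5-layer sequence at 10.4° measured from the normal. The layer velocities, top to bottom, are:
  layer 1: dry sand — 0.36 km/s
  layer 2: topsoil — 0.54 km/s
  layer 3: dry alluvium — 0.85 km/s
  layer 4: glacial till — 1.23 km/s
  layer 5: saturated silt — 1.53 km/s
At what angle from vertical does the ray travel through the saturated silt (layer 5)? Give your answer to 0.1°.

Ray parameter p = sin 10.4° / 0.36 = 5.0144e-01 s/km.
sin θ_5 = p·V_5 = 5.0144e-01 × 1.53 = 0.7672.
θ_5 = 50.10° from the vertical.

50.1°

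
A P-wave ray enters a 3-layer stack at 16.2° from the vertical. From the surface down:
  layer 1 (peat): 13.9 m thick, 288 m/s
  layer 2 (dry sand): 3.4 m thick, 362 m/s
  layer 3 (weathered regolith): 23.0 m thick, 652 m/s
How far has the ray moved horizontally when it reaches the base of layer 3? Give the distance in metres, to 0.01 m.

Ray parameter p = sin 16.2° / 288 m/s = 9.6872e-04 s/m.
Layer 1: θ = 16.20°; offset = 13.9·tan 16.20° = 4.0383 m.
Layer 2: sin θ = p·362 = 0.3507 → θ = 20.53°; offset = 3.4·tan 20.53° = 1.2731 m.
Layer 3: sin θ = p·652 = 0.6316 → θ = 39.17°; offset = 23.0·tan 39.17° = 18.7374 m.
Σ offsets = 24.0489 m.

24.05 m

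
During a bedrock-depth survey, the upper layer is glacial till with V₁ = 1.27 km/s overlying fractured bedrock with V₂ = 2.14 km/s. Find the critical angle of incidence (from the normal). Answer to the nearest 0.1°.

At critical incidence the refracted ray runs along the interface (θ₂ = 90°), so sin θ_c = V₁/V₂.
θ_c = arcsin(1.27/2.14) = arcsin 0.5935 = 36.40°.

36.4°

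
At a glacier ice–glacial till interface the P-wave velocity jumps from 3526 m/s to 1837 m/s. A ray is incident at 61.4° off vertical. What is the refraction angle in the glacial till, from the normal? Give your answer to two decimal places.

27.22°

sin θ₁/V₁ = sin θ₂/V₂ ⇒ sin θ₂ = 1837·sin 61.4°/3526 = 1837·0.8780/3526 = 0.4574.
θ₂ = arcsin 0.4574 = 27.22° from the normal.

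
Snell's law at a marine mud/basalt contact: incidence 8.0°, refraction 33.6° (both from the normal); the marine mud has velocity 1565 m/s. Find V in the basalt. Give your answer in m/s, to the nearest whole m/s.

6223 m/s

sin 8.0° = 0.1392; sin 33.6° = 0.5534.
V₂ = V₁·(sin θ₂/sin θ₁) = 1565·(0.5534/0.1392) = 6222.88 m/s.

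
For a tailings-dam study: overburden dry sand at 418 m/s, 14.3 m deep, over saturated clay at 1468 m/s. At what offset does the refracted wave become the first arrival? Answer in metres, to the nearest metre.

x_cross = 2h·√((V₂+V₁)/(V₂−V₁)).
(V₂+V₁)/(V₂−V₁) = (1468+418)/(1468−418) = 1.7962; √ = 1.3402.
x_cross = 2·14.3·1.3402 = 38.33 m.

38 m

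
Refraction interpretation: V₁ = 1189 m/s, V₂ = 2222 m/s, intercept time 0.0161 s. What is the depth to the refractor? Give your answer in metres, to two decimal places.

11.33 m

θ_c = arcsin(1189/2222) = 32.35°; cos θ_c = 0.8448.
tᵢ = 2h cos θ_c/V₁ ⇒ h = tᵢ·V₁/(2 cos θ_c) = 0.0161·1189/(2·0.8448) = 11.33 m.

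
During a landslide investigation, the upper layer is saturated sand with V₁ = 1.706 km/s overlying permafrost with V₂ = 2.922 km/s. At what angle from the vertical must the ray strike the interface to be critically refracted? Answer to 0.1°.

At critical incidence the refracted ray runs along the interface (θ₂ = 90°), so sin θ_c = V₁/V₂.
θ_c = arcsin(1.706/2.922) = arcsin 0.5838 = 35.72°.

35.7°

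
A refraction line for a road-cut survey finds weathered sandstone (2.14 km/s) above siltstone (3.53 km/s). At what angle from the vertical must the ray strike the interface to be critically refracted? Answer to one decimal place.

37.3°

Critical incidence: sin θ_c = V₁/V₂ = 2.14/3.53 = 0.6062.
θ_c = arcsin 0.6062 = 37.32°.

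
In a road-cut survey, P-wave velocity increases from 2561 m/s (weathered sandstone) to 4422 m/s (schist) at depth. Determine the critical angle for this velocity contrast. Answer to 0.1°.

35.4°

At critical incidence the refracted ray runs along the interface (θ₂ = 90°), so sin θ_c = V₁/V₂.
θ_c = arcsin(2561/4422) = arcsin 0.5791 = 35.39°.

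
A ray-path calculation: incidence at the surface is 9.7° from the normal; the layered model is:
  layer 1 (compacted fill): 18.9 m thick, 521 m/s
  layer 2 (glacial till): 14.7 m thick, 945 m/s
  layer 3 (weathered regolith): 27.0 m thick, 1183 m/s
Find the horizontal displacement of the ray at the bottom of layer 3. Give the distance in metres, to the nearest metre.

19 m

Apply Snell's law at each interface; in layer i the horizontal offset is hᵢ·tan θᵢ.
Layer 1: θ = 9.70°; offset = 18.9·tan 9.70° = 3.231 m.
Layer 2: sin θ = 945·sin 9.7°/521 = 0.3056, θ = 17.79°; offset = 14.7·tan 17.79° = 4.718 m.
Layer 3: sin θ = 1183·sin 9.7°/521 = 0.3826, θ = 22.49°; offset = 27.0·tan 22.49° = 11.180 m.
Total horizontal offset = 19.129 m.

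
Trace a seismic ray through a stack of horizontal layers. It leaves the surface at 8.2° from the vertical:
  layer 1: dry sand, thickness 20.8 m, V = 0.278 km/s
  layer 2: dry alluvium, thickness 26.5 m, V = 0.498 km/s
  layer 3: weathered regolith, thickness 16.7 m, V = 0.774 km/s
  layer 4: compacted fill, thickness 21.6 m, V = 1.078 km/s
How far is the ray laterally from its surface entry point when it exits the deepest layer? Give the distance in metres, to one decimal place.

31.6 m

p = sin θ₁/V₁ = sin 8.2°/0.278 = 5.1305e-01 s/km is conserved through the stack.
Layer 1: θ = 8.20°; offset = 20.8·tan 8.20° = 2.997 m.
Layer 2: sin θ = p·0.498 = 0.2555 → θ = 14.80°; offset = 26.5·tan 14.80° = 7.003 m.
Layer 3: sin θ = p·0.774 = 0.3971 → θ = 23.40°; offset = 16.7·tan 23.40° = 7.226 m.
Layer 4: sin θ = p·1.078 = 0.5531 → θ = 33.58°; offset = 21.6·tan 33.58° = 14.339 m.
Summing the layer offsets gives 31.565 m.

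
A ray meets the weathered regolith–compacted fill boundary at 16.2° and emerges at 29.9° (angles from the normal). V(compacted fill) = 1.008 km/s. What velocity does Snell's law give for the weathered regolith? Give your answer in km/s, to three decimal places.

0.564 km/s

sin 16.2° = 0.2790; sin 29.9° = 0.4985.
V₁ = V₂·(sin θ₁/sin θ₂) = 1.008·(0.2790/0.4985) = 0.564 km/s.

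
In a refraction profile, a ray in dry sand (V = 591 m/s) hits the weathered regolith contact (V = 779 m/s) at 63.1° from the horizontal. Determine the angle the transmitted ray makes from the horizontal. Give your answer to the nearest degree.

Angle from the normal: 90° − 63.1° = 26.9°.
sin θ₁/V₁ = sin θ₂/V₂ ⇒ sin θ₂ = 779·sin 26.9°/591 = 779·0.4524/591 = 0.5964.
θ₂ = arcsin 0.5964 = 36.61° from the normal.
From the interface: 90° − 36.61° = 53.39°.

53°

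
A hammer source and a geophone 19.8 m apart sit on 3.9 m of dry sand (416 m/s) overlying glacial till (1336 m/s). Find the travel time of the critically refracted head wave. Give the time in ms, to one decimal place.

32.6 ms

t = x/V₂ + 2h·√(V₂²−V₁²)/(V₁V₂).
√(V₂²−V₁²) = √(1336²−416²) = 1269.6 m/s; delay term = 2·3.9·1269.6/(416·1336) = 0.01782 s.
t = 19.8/1336 + 0.01782 = 0.03264 s.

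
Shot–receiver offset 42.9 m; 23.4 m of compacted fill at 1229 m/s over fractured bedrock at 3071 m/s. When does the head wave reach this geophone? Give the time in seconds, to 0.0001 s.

0.0489 s

t = x/V₂ + 2h·√(V₂²−V₁²)/(V₁V₂).
√(V₂²−V₁²) = √(3071²−1229²) = 2814.4 m/s; delay term = 2·23.4·2814.4/(1229·3071) = 0.03490 s.
t = 42.9/3071 + 0.03490 = 0.04887 s.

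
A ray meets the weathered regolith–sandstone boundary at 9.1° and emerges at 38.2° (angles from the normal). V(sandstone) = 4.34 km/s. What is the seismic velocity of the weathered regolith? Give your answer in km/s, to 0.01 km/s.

1.11 km/s

Snell's law: sin 9.1°/V₁ = sin 38.2°/V₂.
V₁ = V₂·sin 9.1°/sin 38.2° = 4.34 × 0.2558 = 1.11 km/s.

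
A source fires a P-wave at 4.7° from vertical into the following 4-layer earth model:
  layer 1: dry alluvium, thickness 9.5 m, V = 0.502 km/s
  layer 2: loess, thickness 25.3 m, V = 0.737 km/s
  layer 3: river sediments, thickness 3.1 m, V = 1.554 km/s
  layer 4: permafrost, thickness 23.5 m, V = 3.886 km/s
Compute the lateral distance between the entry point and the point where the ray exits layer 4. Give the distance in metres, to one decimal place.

23.9 m

Apply Snell's law at each interface; in layer i the horizontal offset is hᵢ·tan θᵢ.
Layer 1: θ = 4.70°; offset = 9.5·tan 4.70° = 0.781 m.
Layer 2: sin θ = 0.737·sin 4.7°/0.502 = 0.1203, θ = 6.91°; offset = 25.3·tan 6.91° = 3.066 m.
Layer 3: sin θ = 1.554·sin 4.7°/0.502 = 0.2537, θ = 14.69°; offset = 3.1·tan 14.69° = 0.813 m.
Layer 4: sin θ = 3.886·sin 4.7°/0.502 = 0.6343, θ = 39.37°; offset = 23.5·tan 39.37° = 19.281 m.
Summing the layer offsets gives 23.940 m.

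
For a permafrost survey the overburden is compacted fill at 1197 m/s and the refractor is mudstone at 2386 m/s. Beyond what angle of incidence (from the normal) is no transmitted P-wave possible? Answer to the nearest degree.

30°

At critical incidence the refracted ray runs along the interface (θ₂ = 90°), so sin θ_c = V₁/V₂.
θ_c = arcsin(1197/2386) = arcsin 0.5017 = 30.11°.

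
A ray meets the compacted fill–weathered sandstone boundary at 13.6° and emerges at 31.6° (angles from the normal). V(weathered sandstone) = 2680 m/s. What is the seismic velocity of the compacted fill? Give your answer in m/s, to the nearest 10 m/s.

1200 m/s

sin 13.6° = 0.2351; sin 31.6° = 0.5240.
V₁ = V₂·(sin θ₁/sin θ₂) = 2680·(0.2351/0.5240) = 1202.67 m/s.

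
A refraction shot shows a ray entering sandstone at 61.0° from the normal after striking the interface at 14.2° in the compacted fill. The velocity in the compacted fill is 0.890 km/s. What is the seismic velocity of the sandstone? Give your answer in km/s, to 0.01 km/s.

Snell's law: sin 14.2°/V₁ = sin 61.0°/V₂.
V₂ = V₁·sin 61.0°/sin 14.2° = 0.890 × 3.5654 = 3.17 km/s.

3.17 km/s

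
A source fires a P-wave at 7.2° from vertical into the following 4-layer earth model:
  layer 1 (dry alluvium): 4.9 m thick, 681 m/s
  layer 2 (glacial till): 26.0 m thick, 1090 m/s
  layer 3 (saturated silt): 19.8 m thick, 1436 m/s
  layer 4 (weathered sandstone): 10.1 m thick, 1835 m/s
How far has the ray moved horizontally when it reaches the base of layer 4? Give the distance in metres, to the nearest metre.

15 m

Ray parameter p = sin 7.2° / 681 m/s = 1.8404e-04 s/m.
Layer 1: θ = 7.20°; offset = 4.9·tan 7.20° = 0.619 m.
Layer 2: sin θ = p·1090 = 0.2006 → θ = 11.57°; offset = 26.0·tan 11.57° = 5.324 m.
Layer 3: sin θ = p·1436 = 0.2643 → θ = 15.32°; offset = 19.8·tan 15.32° = 5.426 m.
Layer 4: sin θ = p·1835 = 0.3377 → θ = 19.74°; offset = 10.1·tan 19.74° = 3.624 m.
Σ offsets = 14.993 m.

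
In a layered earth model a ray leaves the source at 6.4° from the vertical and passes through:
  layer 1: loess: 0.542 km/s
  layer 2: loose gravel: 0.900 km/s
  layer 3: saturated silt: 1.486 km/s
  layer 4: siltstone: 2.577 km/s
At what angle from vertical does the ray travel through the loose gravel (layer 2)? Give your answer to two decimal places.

Snell's law across each interface conserves sin θ / V, so sin θ_2 = V_2·sin θ₁/V₁.
sin θ_2 = 0.900 × sin 6.4° / 0.542 = 0.1851.
θ_2 = arcsin 0.1851 = 10.67°.

10.67°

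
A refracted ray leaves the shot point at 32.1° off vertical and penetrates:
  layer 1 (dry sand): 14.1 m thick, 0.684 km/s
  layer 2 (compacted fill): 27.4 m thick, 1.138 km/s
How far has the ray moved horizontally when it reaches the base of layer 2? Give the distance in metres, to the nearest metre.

Ray parameter p = sin 32.1° / 0.684 km/s = 7.7690e-01 s/km.
Layer 1: θ = 32.10°; offset = 14.1·tan 32.10° = 8.845 m.
Layer 2: sin θ = p·1.138 = 0.8841 → θ = 62.14°; offset = 27.4·tan 62.14° = 51.842 m.
Total horizontal offset = 60.687 m.

61 m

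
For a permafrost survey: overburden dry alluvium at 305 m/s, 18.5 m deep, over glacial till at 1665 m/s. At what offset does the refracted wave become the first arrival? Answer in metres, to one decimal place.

θ_c = arcsin(305/1665) = 10.56°, so cos θ_c = 0.9831 and tᵢ = 2h cos θ_c/V₁ = 0.1193 s.
At crossover x/V₁ = x/V₂ + tᵢ ⇒ x = tᵢ/(1/V₁ − 1/V₂) = 0.11926/(3.2787e-03 − 6.0060e-04) = 44.53 m.

44.5 m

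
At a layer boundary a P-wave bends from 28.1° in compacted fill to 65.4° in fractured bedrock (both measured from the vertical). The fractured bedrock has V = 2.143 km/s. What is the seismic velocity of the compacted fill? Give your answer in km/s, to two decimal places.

Snell's law: sin 28.1°/V₁ = sin 65.4°/V₂.
V₁ = V₂·sin 28.1°/sin 65.4° = 2.143 × 0.5180 = 1.11 km/s.

1.11 km/s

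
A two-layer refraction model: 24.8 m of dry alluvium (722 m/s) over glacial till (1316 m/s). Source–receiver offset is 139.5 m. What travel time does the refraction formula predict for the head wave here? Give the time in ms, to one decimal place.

163.4 ms

t = x/V₂ + 2h·√(V₂²−V₁²)/(V₁V₂).
√(V₂²−V₁²) = √(1316²−722²) = 1100.3 m/s; delay term = 2·24.8·1100.3/(722·1316) = 0.05744 s.
t = 139.5/1316 + 0.05744 = 0.16344 s.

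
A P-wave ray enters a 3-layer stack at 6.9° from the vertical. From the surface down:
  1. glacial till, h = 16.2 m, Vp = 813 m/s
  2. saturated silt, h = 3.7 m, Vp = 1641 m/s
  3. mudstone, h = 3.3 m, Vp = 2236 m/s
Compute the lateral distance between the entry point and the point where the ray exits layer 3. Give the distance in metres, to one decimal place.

4.0 m

p = sin θ₁/V₁ = sin 6.9°/813 = 1.4777e-04 s/m is conserved through the stack.
Layer 1: θ = 6.90°; offset = 16.2·tan 6.90° = 1.960 m.
Layer 2: sin θ = p·1641 = 0.2425 → θ = 14.03°; offset = 3.7·tan 14.03° = 0.925 m.
Layer 3: sin θ = p·2236 = 0.3304 → θ = 19.29°; offset = 3.3·tan 19.29° = 1.155 m.
Total horizontal offset = 4.040 m.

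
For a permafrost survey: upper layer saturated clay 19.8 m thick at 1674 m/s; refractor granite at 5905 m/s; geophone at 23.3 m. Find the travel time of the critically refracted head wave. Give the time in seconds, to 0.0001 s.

θ_c = arcsin(V₁/V₂) = arcsin(1674/5905) = 16.47°, cos θ_c = 0.9590.
Intercept time tᵢ = 2h cos θ_c / V₁ = 2·19.8·0.9590/1674 = 0.02269 s.
t = x/V₂ + tᵢ = 23.3/5905 + 0.02269 = 0.02663 s.

0.0266 s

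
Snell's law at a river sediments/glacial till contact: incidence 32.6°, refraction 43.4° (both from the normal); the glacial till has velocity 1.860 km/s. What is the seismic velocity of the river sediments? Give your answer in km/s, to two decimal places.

1.46 km/s

Snell's law: sin 32.6°/V₁ = sin 43.4°/V₂.
V₁ = V₂·sin 32.6°/sin 43.4° = 1.860 × 0.7841 = 1.46 km/s.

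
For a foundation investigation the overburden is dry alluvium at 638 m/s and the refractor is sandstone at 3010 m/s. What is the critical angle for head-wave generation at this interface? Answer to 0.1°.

At critical incidence the refracted ray runs along the interface (θ₂ = 90°), so sin θ_c = V₁/V₂.
θ_c = arcsin(638/3010) = arcsin 0.2120 = 12.24°.

12.2°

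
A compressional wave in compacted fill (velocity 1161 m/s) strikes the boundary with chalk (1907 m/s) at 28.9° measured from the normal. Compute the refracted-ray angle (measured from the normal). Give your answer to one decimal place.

sin θ₁/V₁ = sin θ₂/V₂ ⇒ sin θ₂ = 1907·sin 28.9°/1161 = 1907·0.4833/1161 = 0.7938.
θ₂ = arcsin 0.7938 = 52.54° from the normal.

52.5°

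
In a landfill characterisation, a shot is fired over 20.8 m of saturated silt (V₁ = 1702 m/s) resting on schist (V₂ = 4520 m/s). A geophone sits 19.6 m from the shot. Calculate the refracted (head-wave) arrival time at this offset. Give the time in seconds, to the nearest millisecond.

0.027 s

θ_c = arcsin(V₁/V₂) = arcsin(1702/4520) = 22.12°, cos θ_c = 0.9264.
Intercept time tᵢ = 2h cos θ_c / V₁ = 2·20.8·0.9264/1702 = 0.02264 s.
t = x/V₂ + tᵢ = 19.6/4520 + 0.02264 = 0.02698 s.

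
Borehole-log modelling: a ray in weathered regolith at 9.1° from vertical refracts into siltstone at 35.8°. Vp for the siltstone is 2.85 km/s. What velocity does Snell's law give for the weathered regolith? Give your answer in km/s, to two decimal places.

sin 9.1° = 0.1582; sin 35.8° = 0.5850.
V₁ = V₂·(sin θ₁/sin θ₂) = 2.85·(0.1582/0.5850) = 0.77 km/s.

0.77 km/s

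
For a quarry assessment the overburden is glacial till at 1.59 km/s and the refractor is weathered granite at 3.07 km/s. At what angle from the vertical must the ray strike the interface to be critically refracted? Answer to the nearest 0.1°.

Critical incidence: sin θ_c = V₁/V₂ = 1.59/3.07 = 0.5179.
θ_c = arcsin 0.5179 = 31.19°.

31.2°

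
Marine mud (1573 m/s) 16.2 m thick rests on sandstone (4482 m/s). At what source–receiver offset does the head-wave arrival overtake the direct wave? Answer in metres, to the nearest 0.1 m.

x_cross = 2h·√((V₂+V₁)/(V₂−V₁)).
(V₂+V₁)/(V₂−V₁) = (4482+1573)/(4482−1573) = 2.0815; √ = 1.4427.
x_cross = 2·16.2·1.4427 = 46.74 m.

46.7 m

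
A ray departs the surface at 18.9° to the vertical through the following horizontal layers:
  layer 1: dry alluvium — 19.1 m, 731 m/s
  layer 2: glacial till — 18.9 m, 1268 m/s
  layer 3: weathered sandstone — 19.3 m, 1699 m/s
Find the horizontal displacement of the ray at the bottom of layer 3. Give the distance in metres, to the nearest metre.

Apply Snell's law at each interface; in layer i the horizontal offset is hᵢ·tan θᵢ.
Layer 1: θ = 18.90°; offset = 19.1·tan 18.90° = 6.539 m.
Layer 2: sin θ = 1268·sin 18.9°/731 = 0.5619, θ = 34.19°; offset = 18.9·tan 34.19° = 12.837 m.
Layer 3: sin θ = 1699·sin 18.9°/731 = 0.7529, θ = 48.84°; offset = 19.3·tan 48.84° = 22.076 m.
Σ offsets = 41.453 m.

41 m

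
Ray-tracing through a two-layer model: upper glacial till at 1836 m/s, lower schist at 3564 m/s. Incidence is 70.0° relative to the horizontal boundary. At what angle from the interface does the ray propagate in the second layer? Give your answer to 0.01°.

Angle from the normal: 90° − 70.0° = 20.0°.
Snell's law: sin θ₂ = (V₂/V₁)·sin θ₁ = (3564/1836)·sin 20.0° = 0.6639.
θ₂ = arcsin 0.6639 = 41.60° from the normal.
From the interface: 90° − 41.60° = 48.40°.

48.40°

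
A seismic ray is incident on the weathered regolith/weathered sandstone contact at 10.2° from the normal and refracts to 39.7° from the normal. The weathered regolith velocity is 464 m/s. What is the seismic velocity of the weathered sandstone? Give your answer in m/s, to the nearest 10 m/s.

sin 10.2° = 0.1771; sin 39.7° = 0.6388.
V₂ = V₁·(sin θ₂/sin θ₁) = 464·(0.6388/0.1771) = 1673.71 m/s.

1670 m/s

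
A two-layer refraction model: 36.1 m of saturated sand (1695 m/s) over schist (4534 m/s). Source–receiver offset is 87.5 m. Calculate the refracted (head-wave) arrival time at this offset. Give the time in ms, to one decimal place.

θ_c = arcsin(V₁/V₂) = arcsin(1695/4534) = 21.95°, cos θ_c = 0.9275.
Intercept time tᵢ = 2h cos θ_c / V₁ = 2·36.1·0.9275/1695 = 0.03951 s.
t = x/V₂ + tᵢ = 87.5/4534 + 0.03951 = 0.05881 s.

58.8 ms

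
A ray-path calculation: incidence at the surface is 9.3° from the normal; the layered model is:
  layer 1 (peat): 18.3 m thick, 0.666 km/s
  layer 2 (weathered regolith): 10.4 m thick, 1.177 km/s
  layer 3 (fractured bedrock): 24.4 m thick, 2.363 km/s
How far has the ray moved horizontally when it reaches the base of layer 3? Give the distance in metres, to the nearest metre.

p = sin θ₁/V₁ = sin 9.3°/0.666 = 2.4265e-01 s/km is conserved through the stack.
Layer 1: θ = 9.30°; offset = 18.3·tan 9.30° = 2.997 m.
Layer 2: sin θ = p·1.177 = 0.2856 → θ = 16.59°; offset = 10.4·tan 16.59° = 3.099 m.
Layer 3: sin θ = p·2.363 = 0.5734 → θ = 34.99°; offset = 24.4·tan 34.99° = 17.076 m.
Total horizontal offset = 23.172 m.

23 m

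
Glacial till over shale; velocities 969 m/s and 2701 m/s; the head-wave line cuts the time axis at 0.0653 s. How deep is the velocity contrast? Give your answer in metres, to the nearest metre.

34 m

h = tᵢ·V₁·V₂ / (2·√(V₂²−V₁²)).
√(V₂²−V₁²) = √(2701² − 969²) = 2521.2 m/s.
h = 0.0653 s × 969 × 2701 / (2 × 2521.2) = 33.89 m.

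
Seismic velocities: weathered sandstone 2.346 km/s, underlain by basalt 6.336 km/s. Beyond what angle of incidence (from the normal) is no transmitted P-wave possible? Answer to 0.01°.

At critical incidence the refracted ray runs along the interface (θ₂ = 90°), so sin θ_c = V₁/V₂.
θ_c = arcsin(2.346/6.336) = arcsin 0.3703 = 21.73°.

21.73°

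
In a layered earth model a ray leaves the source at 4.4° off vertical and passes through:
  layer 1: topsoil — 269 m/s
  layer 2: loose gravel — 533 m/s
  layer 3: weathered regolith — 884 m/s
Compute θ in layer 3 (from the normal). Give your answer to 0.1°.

14.6°

Snell's law across each interface conserves sin θ / V, so sin θ_3 = V_3·sin θ₁/V₁.
sin θ_3 = 884 × sin 4.4° / 269 = 0.2521.
θ_3 = arcsin 0.2521 = 14.60°.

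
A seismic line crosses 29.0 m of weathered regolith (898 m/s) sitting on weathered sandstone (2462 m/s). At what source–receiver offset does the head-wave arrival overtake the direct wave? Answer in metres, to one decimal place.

85.0 m

θ_c = arcsin(898/2462) = 21.39°, so cos θ_c = 0.9311 and tᵢ = 2h cos θ_c/V₁ = 0.0601 s.
At crossover x/V₁ = x/V₂ + tᵢ ⇒ x = tᵢ/(1/V₁ − 1/V₂) = 0.06014/(1.1136e-03 − 4.0617e-04) = 85.01 m.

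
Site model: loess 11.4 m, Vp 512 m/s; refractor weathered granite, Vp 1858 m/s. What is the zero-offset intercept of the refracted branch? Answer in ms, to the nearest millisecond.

43 ms

θ_c = arcsin(V₁/V₂) = arcsin(512/1858) = 16.00°; cos θ_c = 0.9613.
tᵢ = 2h·cos θ_c / V₁ = 2·11.4·0.9613 / 512 = 0.04281 s.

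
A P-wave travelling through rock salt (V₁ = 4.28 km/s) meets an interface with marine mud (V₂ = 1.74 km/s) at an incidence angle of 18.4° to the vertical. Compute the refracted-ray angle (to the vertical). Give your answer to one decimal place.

Snell's law: sin θ₂ = (V₂/V₁)·sin θ₁ = (1.74/4.28)·sin 18.4° = 0.1283.
θ₂ = sin⁻¹(0.1283) = 7.37° (from vertical).

7.4°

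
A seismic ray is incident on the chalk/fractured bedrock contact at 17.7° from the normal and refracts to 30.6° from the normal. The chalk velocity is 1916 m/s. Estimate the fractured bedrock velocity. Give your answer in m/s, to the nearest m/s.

sin 17.7° = 0.3040; sin 30.6° = 0.5090.
V₂ = V₁·(sin θ₂/sin θ₁) = 1916·(0.5090/0.3040) = 3207.95 m/s.

3208 m/s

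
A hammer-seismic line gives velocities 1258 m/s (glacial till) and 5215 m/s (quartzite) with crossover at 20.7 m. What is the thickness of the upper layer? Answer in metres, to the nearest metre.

8 m

x_cross = 2h·√((V₂+V₁)/(V₂−V₁)) → h = x_cross / (2·√((V₂+V₁)/(V₂−V₁))).
√((V₂+V₁)/(V₂−V₁)) = √((5215+1258)/(5215−1258)) = 1.2790.
h = 20.7 / (2·1.2790) = 8.09 m.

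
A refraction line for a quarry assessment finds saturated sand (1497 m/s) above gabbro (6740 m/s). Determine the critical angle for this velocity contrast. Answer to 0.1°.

12.8°

Critical incidence: sin θ_c = V₁/V₂ = 1497/6740 = 0.2221.
θ_c = arcsin 0.2221 = 12.83°.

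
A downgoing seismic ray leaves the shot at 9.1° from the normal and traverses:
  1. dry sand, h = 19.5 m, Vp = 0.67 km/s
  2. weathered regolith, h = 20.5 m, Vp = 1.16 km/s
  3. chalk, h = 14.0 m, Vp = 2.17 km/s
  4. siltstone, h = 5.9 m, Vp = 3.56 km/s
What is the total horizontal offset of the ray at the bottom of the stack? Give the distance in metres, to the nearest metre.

Apply Snell's law at each interface; in layer i the horizontal offset is hᵢ·tan θᵢ.
Layer 1: θ = 9.10°; offset = 19.5·tan 9.10° = 3.123 m.
Layer 2: sin θ = 1.16·sin 9.1°/0.67 = 0.2738, θ = 15.89°; offset = 20.5·tan 15.89° = 5.837 m.
Layer 3: sin θ = 2.17·sin 9.1°/0.67 = 0.5122, θ = 30.81°; offset = 14.0·tan 30.81° = 8.350 m.
Layer 4: sin θ = 3.56·sin 9.1°/0.67 = 0.8404, θ = 57.18°; offset = 5.9·tan 57.18° = 9.147 m.
Σ offsets = 26.457 m.

26 m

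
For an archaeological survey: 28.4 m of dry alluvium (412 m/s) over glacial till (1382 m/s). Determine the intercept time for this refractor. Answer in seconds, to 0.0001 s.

0.1316 s

θ_c = arcsin(V₁/V₂) = arcsin(412/1382) = 17.34°; cos θ_c = 0.9545.
tᵢ = 2h·cos θ_c / V₁ = 2·28.4·0.9545 / 412 = 0.13160 s.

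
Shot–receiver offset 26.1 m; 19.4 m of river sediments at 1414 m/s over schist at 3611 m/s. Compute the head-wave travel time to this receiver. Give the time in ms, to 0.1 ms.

θ_c = arcsin(V₁/V₂) = arcsin(1414/3611) = 23.05°, cos θ_c = 0.9201.
Intercept time tᵢ = 2h cos θ_c / V₁ = 2·19.4·0.9201/1414 = 0.02525 s.
t = x/V₂ + tᵢ = 26.1/3611 + 0.02525 = 0.03248 s.

32.5 ms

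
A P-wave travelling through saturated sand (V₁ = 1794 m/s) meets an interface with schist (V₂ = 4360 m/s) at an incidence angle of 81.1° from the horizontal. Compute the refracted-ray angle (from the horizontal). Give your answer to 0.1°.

67.9°

Angle from the normal: 90° − 81.1° = 8.9°.
sin θ₁/V₁ = sin θ₂/V₂ ⇒ sin θ₂ = 4360·sin 8.9°/1794 = 4360·0.1547/1794 = 0.3760.
θ₂ = arcsin 0.3760 = 22.09° from the normal.
From the interface: 90° − 22.09° = 67.91°.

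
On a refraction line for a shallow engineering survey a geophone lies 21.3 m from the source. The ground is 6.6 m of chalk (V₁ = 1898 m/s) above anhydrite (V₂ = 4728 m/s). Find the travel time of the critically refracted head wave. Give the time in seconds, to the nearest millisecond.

θ_c = arcsin(V₁/V₂) = arcsin(1898/4728) = 23.67°, cos θ_c = 0.9159.
Intercept time tᵢ = 2h cos θ_c / V₁ = 2·6.6·0.9159/1898 = 0.00637 s.
t = x/V₂ + tᵢ = 21.3/4728 + 0.00637 = 0.01087 s.

0.011 s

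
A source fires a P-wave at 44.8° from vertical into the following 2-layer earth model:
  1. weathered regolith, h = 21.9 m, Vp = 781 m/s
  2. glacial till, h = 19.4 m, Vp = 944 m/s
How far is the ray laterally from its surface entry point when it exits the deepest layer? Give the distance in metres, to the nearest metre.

53 m

p = sin θ₁/V₁ = sin 44.8°/781 = 9.0222e-04 s/m is conserved through the stack.
Layer 1: θ = 44.80°; offset = 21.9·tan 44.80° = 21.748 m.
Layer 2: sin θ = p·944 = 0.8517 → θ = 58.40°; offset = 19.4·tan 58.40° = 31.530 m.
Total horizontal offset = 53.278 m.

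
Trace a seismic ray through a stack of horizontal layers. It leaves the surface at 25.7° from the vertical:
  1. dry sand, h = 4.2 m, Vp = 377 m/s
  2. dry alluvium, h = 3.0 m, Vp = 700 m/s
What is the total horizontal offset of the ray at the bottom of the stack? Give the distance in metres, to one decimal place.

Apply Snell's law at each interface; in layer i the horizontal offset is hᵢ·tan θᵢ.
Layer 1: θ = 25.70°; offset = 4.2·tan 25.70° = 2.021 m.
Layer 2: sin θ = 700·sin 25.7°/377 = 0.8052, θ = 53.63°; offset = 3.0·tan 53.63° = 4.074 m.
Σ offsets = 6.095 m.

6.1 m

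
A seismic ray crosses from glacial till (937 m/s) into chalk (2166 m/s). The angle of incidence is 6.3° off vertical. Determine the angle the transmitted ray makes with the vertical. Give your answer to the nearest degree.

15°

Snell's law: sin θ₂ = (V₂/V₁)·sin θ₁ = (2166/937)·sin 6.3° = 0.2537.
θ₂ = arcsin 0.2537 = 14.69° from the normal.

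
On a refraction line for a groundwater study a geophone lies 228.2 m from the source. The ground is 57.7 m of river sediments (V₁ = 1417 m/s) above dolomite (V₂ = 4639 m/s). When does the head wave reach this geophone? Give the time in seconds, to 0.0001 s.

0.1267 s

θ_c = arcsin(V₁/V₂) = arcsin(1417/4639) = 17.79°, cos θ_c = 0.9522.
Intercept time tᵢ = 2h cos θ_c / V₁ = 2·57.7·0.9522/1417 = 0.07755 s.
t = x/V₂ + tᵢ = 228.2/4639 + 0.07755 = 0.12674 s.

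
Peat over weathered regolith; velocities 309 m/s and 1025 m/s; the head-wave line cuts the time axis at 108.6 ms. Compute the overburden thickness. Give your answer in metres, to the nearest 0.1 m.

θ_c = arcsin(309/1025) = 17.55°; cos θ_c = 0.9535.
tᵢ = 2h cos θ_c/V₁ ⇒ h = tᵢ·V₁/(2 cos θ_c) = 0.1086·309/(2·0.9535) = 17.60 m.

17.6 m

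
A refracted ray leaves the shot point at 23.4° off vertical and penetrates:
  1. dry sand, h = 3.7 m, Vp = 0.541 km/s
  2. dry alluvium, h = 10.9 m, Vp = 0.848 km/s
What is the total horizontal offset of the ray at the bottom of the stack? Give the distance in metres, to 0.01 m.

Apply Snell's law at each interface; in layer i the horizontal offset is hᵢ·tan θᵢ.
Layer 1: θ = 23.40°; offset = 3.7·tan 23.40° = 1.6011 m.
Layer 2: sin θ = 0.848·sin 23.4°/0.541 = 0.6225, θ = 38.50°; offset = 10.9·tan 38.50° = 8.6703 m.
Summing the layer offsets gives 10.2714 m.

10.27 m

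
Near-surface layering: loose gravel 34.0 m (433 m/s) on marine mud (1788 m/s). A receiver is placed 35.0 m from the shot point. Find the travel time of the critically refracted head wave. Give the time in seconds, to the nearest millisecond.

t = x/V₂ + 2h·√(V₂²−V₁²)/(V₁V₂).
√(V₂²−V₁²) = √(1788²−433²) = 1734.8 m/s; delay term = 2·34.0·1734.8/(433·1788) = 0.15237 s.
t = 35.0/1788 + 0.15237 = 0.17194 s.

0.172 s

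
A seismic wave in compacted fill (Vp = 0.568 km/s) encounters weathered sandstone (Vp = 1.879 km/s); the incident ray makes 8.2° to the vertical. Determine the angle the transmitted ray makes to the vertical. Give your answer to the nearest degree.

28°

Snell's law: sin θ₂ = (V₂/V₁)·sin θ₁ = (1.879/0.568)·sin 8.2° = 0.4718.
θ₂ = sin⁻¹(0.4718) = 28.15° (from vertical).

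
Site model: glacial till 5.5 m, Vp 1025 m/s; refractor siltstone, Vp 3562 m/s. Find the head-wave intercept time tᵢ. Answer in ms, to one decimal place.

10.3 ms

tᵢ = 2h·√(V₂²−V₁²)/(V₁V₂).
√(V₂²−V₁²) = √(3562²−1025²) = 3411.3 m/s.
tᵢ = 2·5.5·3411.3/(1025·3562) = 0.01028 s.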